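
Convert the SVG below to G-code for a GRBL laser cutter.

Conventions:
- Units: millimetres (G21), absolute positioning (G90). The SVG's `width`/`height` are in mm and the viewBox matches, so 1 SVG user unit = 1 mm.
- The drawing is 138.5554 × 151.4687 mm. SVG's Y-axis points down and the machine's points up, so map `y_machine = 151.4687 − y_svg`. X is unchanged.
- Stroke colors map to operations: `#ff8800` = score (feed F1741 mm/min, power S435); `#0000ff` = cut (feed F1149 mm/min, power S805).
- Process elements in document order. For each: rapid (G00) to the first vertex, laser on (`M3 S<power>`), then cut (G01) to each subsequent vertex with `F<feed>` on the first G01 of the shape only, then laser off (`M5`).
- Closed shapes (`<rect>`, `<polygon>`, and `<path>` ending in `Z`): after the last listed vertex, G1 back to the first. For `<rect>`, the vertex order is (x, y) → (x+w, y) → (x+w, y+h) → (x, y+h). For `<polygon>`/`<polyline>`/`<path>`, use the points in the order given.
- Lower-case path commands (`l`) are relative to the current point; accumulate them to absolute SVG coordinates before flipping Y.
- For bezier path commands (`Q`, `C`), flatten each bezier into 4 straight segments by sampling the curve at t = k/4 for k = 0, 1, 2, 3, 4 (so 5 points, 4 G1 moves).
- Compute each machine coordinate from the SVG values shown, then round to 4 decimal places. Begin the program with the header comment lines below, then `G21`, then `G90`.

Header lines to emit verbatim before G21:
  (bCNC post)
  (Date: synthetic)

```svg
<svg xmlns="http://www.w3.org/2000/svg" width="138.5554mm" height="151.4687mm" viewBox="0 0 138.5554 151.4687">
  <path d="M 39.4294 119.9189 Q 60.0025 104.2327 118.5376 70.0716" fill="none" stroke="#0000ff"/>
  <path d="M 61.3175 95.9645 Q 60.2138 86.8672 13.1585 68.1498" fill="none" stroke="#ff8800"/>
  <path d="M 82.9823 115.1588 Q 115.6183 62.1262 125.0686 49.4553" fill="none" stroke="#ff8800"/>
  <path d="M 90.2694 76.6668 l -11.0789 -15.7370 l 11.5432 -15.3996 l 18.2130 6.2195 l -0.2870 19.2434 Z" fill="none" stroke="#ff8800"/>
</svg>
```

1 u = 1 mm; y_m = 151.4687 − y.

[1] `<path>` quadratic bezier, #0000ff→cut S805 F1149: (39.4294,31.5498) → (52.0886,40.5476) → (69.4930,51.8547) → (91.6427,65.4712) → (118.5376,81.3971)

[2] `<path>` quadratic bezier, #ff8800→score S435 F1741: (61.3175,55.5042) → (57.8937,60.6541) → (48.7259,67.0065) → (33.8142,74.5615) → (13.1585,83.3189)

[3] `<path>` quadratic bezier, #ff8800→score S435 F1741: (82.9823,36.3099) → (97.8512,60.3036) → (109.8219,79.2521) → (118.8943,93.1553) → (125.0686,102.0134)

[4] `<path>` regular polygon, #ff8800→score S435 F1741: (90.2694,74.8019) → (79.1905,90.5389) → (90.7337,105.9385) → (108.9467,99.7190) → (108.6597,80.4756) → (90.2694,74.8019) (closed)

(bCNC post)
(Date: synthetic)
G21
G90
G00 X39.4294 Y31.5498
M3 S805
G01 X52.0886 Y40.5476 F1149
G01 X69.4930 Y51.8547
G01 X91.6427 Y65.4712
G01 X118.5376 Y81.3971
M5
G00 X61.3175 Y55.5042
M3 S435
G01 X57.8937 Y60.6541 F1741
G01 X48.7259 Y67.0065
G01 X33.8142 Y74.5615
G01 X13.1585 Y83.3189
M5
G00 X82.9823 Y36.3099
M3 S435
G01 X97.8512 Y60.3036 F1741
G01 X109.8219 Y79.2521
G01 X118.8943 Y93.1553
G01 X125.0686 Y102.0134
M5
G00 X90.2694 Y74.8019
M3 S435
G01 X79.1905 Y90.5389 F1741
G01 X90.7337 Y105.9385
G01 X108.9467 Y99.7190
G01 X108.6597 Y80.4756
G01 X90.2694 Y74.8019
M5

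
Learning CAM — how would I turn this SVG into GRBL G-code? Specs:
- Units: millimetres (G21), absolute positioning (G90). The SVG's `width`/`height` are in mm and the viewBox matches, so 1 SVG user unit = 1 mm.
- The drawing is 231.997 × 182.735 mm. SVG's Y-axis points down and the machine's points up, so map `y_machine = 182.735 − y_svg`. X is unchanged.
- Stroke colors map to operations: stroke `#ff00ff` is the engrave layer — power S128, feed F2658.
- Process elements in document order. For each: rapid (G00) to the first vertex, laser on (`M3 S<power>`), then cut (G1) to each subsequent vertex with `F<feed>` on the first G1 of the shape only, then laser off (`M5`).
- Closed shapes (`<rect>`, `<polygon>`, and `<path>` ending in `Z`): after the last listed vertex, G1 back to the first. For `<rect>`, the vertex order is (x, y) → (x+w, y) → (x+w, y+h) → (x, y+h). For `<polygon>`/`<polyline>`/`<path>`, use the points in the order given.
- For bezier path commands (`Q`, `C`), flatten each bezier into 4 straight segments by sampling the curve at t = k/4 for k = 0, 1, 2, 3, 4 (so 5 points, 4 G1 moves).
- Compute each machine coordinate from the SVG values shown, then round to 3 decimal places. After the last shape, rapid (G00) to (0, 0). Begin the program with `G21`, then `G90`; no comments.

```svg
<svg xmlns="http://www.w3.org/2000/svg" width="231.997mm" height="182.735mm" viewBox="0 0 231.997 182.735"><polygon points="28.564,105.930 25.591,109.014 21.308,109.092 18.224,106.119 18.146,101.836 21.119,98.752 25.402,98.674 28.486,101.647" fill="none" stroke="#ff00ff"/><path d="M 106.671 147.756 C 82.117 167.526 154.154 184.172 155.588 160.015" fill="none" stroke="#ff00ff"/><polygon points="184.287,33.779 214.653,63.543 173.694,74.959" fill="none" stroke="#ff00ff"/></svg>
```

G21
G90
G00 X28.564 Y76.805
M3 S128
G1 X25.591 Y73.721 F2658
G1 X21.308 Y73.643
G1 X18.224 Y76.616
G1 X18.146 Y80.899
G1 X21.119 Y83.983
G1 X25.402 Y84.061
G1 X28.486 Y81.088
G1 X28.564 Y76.805
M5
G00 X106.671 Y34.979
M3 S128
G1 X103.754 Y21.326 F2658
G1 X121.384 Y12.377
G1 X143.887 Y11.664
G1 X155.588 Y22.720
M5
G00 X184.287 Y148.956
M3 S128
G1 X214.653 Y119.192 F2658
G1 X173.694 Y107.776
G1 X184.287 Y148.956
M5
G00 X0.000 Y0.000

Since the viewBox matches the mm dimensions, user units are millimetres directly. The only transform is the Y-flip y_m = 182.735 − y_svg.

Shape 1 is a regular polygon drawn with `<polygon>`. Its stroke #ff00ff means engrave at S128, F2658. After flipping Y the toolpath is (28.564,76.805) → (25.591,73.721) → (21.308,73.643) → (18.224,76.616) → (18.146,80.899) → (21.119,83.983) → (25.402,84.061) → (28.486,81.088) → (28.564,76.805), returning to the start.

Shape 2 is a cubic bezier drawn with `<path>`. Its stroke #ff00ff means engrave at S128, F2658. After flipping Y the toolpath is (106.671,34.979) → (103.754,21.326) → (121.384,12.377) → (143.887,11.664) → (155.588,22.720).

Shape 3 is a regular polygon drawn with `<polygon>`. Its stroke #ff00ff means engrave at S128, F2658. After flipping Y the toolpath is (184.287,148.956) → (214.653,119.192) → (173.694,107.776) → (184.287,148.956), returning to the start.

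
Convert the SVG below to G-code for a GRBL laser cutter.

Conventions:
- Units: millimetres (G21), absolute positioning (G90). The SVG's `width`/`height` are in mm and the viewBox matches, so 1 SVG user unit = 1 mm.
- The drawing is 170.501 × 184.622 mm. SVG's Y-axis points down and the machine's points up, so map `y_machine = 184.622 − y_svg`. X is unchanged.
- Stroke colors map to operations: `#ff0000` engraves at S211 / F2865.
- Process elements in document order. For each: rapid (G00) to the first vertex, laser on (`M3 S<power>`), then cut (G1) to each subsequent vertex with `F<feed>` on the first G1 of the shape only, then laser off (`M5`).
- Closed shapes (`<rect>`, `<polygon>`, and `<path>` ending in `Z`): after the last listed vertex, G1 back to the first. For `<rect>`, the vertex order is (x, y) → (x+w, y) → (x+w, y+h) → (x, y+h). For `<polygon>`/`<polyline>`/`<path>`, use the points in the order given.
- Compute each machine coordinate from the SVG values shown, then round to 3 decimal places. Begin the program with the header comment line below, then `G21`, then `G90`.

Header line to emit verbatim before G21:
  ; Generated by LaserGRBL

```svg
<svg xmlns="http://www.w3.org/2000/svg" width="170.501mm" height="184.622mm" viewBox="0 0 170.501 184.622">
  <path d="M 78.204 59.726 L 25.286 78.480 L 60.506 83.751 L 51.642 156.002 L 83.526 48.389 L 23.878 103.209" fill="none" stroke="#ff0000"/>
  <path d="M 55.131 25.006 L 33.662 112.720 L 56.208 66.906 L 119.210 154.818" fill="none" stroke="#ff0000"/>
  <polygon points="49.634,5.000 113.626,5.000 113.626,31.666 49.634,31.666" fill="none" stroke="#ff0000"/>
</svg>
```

viewBox `0 0 170.501 184.622` with mm width/height → 1 unit = 1 mm. Flip: y_m = 184.622 − y_svg.

**Shape 1** — `<path>` open polyline, stroke `#ff0000` → engrave (S211, F2865). Machine vertices: (78.204,124.896) → (25.286,106.142) → (60.506,100.871) → (51.642,28.620) → (83.526,136.233) → (23.878,81.413). Open path.

**Shape 2** — `<path>` open polyline, stroke `#ff0000` → engrave (S211, F2865). Machine vertices: (55.131,159.616) → (33.662,71.902) → (56.208,117.716) → (119.210,29.804). Open path.

**Shape 3** — `<polygon>` rectangle, stroke `#ff0000` → engrave (S211, F2865). Machine vertices: (49.634,179.622) → (113.626,179.622) → (113.626,152.956) → (49.634,152.956) → (49.634,179.622). Closed: final G1 returns to the first vertex.

; Generated by LaserGRBL
G21
G90
G00 X78.204 Y124.896
M3 S211
G1 X25.286 Y106.142 F2865
G1 X60.506 Y100.871
G1 X51.642 Y28.620
G1 X83.526 Y136.233
G1 X23.878 Y81.413
M5
G00 X55.131 Y159.616
M3 S211
G1 X33.662 Y71.902 F2865
G1 X56.208 Y117.716
G1 X119.210 Y29.804
M5
G00 X49.634 Y179.622
M3 S211
G1 X113.626 Y179.622 F2865
G1 X113.626 Y152.956
G1 X49.634 Y152.956
G1 X49.634 Y179.622
M5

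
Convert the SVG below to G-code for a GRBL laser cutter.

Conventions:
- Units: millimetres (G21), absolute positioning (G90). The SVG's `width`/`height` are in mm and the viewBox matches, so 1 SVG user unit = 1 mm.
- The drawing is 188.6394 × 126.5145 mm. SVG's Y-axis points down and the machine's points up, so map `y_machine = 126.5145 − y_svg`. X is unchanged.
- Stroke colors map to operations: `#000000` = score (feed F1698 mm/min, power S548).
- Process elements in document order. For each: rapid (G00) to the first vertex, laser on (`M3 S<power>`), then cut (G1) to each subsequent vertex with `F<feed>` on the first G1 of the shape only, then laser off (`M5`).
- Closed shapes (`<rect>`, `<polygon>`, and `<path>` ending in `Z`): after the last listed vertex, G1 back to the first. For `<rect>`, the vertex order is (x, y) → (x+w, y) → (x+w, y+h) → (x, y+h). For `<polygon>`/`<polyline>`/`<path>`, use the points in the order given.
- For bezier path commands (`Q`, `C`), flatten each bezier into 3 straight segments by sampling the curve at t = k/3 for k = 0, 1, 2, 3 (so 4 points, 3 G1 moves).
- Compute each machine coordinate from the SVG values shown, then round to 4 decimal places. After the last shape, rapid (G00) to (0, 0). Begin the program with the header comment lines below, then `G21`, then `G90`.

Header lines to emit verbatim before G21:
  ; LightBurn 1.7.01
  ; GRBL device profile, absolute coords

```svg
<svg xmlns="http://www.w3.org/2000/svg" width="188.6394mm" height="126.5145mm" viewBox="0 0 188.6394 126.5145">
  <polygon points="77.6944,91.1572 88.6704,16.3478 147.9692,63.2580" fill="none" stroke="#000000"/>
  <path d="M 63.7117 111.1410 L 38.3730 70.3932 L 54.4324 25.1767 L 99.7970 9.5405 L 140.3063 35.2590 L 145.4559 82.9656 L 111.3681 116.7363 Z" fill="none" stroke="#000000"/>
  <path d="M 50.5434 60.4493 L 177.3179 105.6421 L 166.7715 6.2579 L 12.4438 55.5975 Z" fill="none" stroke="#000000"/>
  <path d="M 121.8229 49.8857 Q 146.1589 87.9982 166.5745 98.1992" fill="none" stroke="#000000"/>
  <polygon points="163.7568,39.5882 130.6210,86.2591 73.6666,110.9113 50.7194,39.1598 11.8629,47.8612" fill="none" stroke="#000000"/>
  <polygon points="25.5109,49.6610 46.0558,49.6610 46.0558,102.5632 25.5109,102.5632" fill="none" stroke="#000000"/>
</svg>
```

; LightBurn 1.7.01
; GRBL device profile, absolute coords
G21
G90
G00 X77.6944 Y35.3573
M3 S548
G1 X88.6704 Y110.1667 F1698
G1 X147.9692 Y63.2565
G1 X77.6944 Y35.3573
M5
G00 X63.7117 Y15.3735
M3 S548
G1 X38.3730 Y56.1213 F1698
G1 X54.4324 Y101.3378
G1 X99.7970 Y116.9740
G1 X140.3063 Y91.2555
G1 X145.4559 Y43.5489
G1 X111.3681 Y9.7782
G1 X63.7117 Y15.3735
M5
G00 X50.5434 Y66.0652
M3 S548
G1 X177.3179 Y20.8724 F1698
G1 X166.7715 Y120.2566
G1 X12.4438 Y70.9170
G1 X50.5434 Y66.0652
M5
G00 X121.8229 Y76.6288
M3 S548
G1 X137.6113 Y54.3217 F1698
G1 X152.5285 Y38.2172
G1 X166.5745 Y28.3153
M5
G00 X163.7568 Y86.9263
M3 S548
G1 X130.6210 Y40.2554 F1698
G1 X73.6666 Y15.6032
G1 X50.7194 Y87.3547
G1 X11.8629 Y78.6533
G1 X163.7568 Y86.9263
M5
G00 X25.5109 Y76.8535
M3 S548
G1 X46.0558 Y76.8535 F1698
G1 X46.0558 Y23.9513
G1 X25.5109 Y23.9513
G1 X25.5109 Y76.8535
M5
G00 X0.0000 Y0.0000

1 u = 1 mm; y_m = 126.5145 − y.

[1] `<polygon>` regular polygon, #000000→score S548 F1698: (77.6944,35.3573) → (88.6704,110.1667) → (147.9692,63.2565) → (77.6944,35.3573) (closed)

[2] `<path>` regular polygon, #000000→score S548 F1698: (63.7117,15.3735) → (38.3730,56.1213) → (54.4324,101.3378) → (99.7970,116.9740) → (140.3063,91.2555) → (145.4559,43.5489) → (111.3681,9.7782) → (63.7117,15.3735) (closed)

[3] `<path>` closed polygon, #000000→score S548 F1698: (50.5434,66.0652) → (177.3179,20.8724) → (166.7715,120.2566) → (12.4438,70.9170) → (50.5434,66.0652) (closed)

[4] `<path>` quadratic bezier, #000000→score S548 F1698: (121.8229,76.6288) → (137.6113,54.3217) → (152.5285,38.2172) → (166.5745,28.3153)

[5] `<polygon>` closed polygon, #000000→score S548 F1698: (163.7568,86.9263) → (130.6210,40.2554) → (73.6666,15.6032) → (50.7194,87.3547) → (11.8629,78.6533) → (163.7568,86.9263) (closed)

[6] `<polygon>` rectangle, #000000→score S548 F1698: (25.5109,76.8535) → (46.0558,76.8535) → (46.0558,23.9513) → (25.5109,23.9513) → (25.5109,76.8535) (closed)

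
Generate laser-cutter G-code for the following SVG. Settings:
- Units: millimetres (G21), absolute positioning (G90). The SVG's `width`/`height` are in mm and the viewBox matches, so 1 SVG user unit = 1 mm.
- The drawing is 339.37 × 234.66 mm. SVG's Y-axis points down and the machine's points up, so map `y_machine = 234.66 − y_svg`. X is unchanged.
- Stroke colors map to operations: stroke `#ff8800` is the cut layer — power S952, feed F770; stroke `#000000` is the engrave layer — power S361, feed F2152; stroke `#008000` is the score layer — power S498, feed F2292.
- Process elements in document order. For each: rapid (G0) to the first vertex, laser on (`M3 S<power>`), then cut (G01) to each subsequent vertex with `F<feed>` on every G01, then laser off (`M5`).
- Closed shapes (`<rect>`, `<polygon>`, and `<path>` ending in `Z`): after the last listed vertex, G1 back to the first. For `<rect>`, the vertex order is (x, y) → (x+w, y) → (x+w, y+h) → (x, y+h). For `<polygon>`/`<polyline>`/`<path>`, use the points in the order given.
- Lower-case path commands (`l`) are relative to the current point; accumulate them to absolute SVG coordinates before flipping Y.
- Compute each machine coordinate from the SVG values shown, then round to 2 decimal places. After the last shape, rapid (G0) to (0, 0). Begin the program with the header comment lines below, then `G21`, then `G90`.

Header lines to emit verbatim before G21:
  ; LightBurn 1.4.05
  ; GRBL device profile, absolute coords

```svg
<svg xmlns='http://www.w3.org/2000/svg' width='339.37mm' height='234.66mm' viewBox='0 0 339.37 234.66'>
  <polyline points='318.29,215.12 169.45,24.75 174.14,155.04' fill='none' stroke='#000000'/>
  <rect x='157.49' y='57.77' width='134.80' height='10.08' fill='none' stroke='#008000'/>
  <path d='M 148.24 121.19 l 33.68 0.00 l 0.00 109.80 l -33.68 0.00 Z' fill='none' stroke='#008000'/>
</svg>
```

1 u = 1 mm; y_m = 234.66 − y.

[1] `<polyline>` open polyline, #000000→engrave S361 F2152: (318.29,19.54) → (169.45,209.91) → (174.14,79.62)

[2] `<rect>` rectangle, #008000→score S498 F2292: (157.49,176.89) → (292.29,176.89) → (292.29,166.81) → (157.49,166.81) → (157.49,176.89) (closed)

[3] `<path>` rectangle, #008000→score S498 F2292: (148.24,113.47) → (181.92,113.47) → (181.92,3.67) → (148.24,3.67) → (148.24,113.47) (closed)

; LightBurn 1.4.05
; GRBL device profile, absolute coords
G21
G90
G0 X318.29 Y19.54
M3 S361
G01 X169.45 Y209.91 F2152
G01 X174.14 Y79.62 F2152
M5
G0 X157.49 Y176.89
M3 S498
G01 X292.29 Y176.89 F2292
G01 X292.29 Y166.81 F2292
G01 X157.49 Y166.81 F2292
G01 X157.49 Y176.89 F2292
M5
G0 X148.24 Y113.47
M3 S498
G01 X181.92 Y113.47 F2292
G01 X181.92 Y3.67 F2292
G01 X148.24 Y3.67 F2292
G01 X148.24 Y113.47 F2292
M5
G0 X0.00 Y0.00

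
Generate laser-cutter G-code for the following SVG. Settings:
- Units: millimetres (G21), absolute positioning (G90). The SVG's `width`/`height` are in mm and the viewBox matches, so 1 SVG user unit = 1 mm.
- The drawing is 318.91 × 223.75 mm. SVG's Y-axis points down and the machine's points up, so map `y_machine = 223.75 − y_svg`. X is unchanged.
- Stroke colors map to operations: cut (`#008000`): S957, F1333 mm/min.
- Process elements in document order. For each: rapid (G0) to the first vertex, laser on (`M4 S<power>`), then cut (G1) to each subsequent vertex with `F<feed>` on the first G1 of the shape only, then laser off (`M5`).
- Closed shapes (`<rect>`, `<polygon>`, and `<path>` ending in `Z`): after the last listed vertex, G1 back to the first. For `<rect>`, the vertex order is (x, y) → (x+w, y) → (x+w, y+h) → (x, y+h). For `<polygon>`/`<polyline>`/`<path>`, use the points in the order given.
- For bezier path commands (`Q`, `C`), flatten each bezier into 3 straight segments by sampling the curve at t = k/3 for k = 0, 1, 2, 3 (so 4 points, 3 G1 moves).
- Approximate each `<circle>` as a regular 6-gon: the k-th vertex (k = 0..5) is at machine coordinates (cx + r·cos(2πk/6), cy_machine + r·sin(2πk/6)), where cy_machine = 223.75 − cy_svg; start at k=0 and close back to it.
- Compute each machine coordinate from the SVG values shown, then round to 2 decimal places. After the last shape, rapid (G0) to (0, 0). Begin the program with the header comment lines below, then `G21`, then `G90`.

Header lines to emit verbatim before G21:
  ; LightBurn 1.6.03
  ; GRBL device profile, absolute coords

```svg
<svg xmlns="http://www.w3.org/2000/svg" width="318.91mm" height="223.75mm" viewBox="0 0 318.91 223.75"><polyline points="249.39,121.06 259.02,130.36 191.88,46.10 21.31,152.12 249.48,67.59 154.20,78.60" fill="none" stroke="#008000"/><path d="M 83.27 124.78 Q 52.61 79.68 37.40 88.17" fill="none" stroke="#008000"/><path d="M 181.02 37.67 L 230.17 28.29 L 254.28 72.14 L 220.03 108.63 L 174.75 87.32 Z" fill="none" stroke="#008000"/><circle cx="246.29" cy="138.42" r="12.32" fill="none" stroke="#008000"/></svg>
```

Since the viewBox matches the mm dimensions, user units are millimetres directly. The only transform is the Y-flip y_m = 223.75 − y_svg.

Shape 1 is a open polyline drawn with `<polyline>`. Its stroke #008000 means cut at S957, F1333. After flipping Y the toolpath is (249.39,102.69) → (259.02,93.39) → (191.88,177.65) → (21.31,71.63) → (249.48,156.16) → (154.20,145.15).

Shape 2 is a quadratic bezier drawn with `<path>`. Its stroke #008000 means cut at S957, F1333. After flipping Y the toolpath is (83.27,98.97) → (64.55,123.08) → (49.26,135.29) → (37.40,135.58).

Shape 3 is a regular polygon drawn with `<path>`. Its stroke #008000 means cut at S957, F1333. After flipping Y the toolpath is (181.02,186.08) → (230.17,195.46) → (254.28,151.61) → (220.03,115.12) → (174.75,136.43) → (181.02,186.08), returning to the start.

Shape 4 is a circle drawn with `<circle>`. Its stroke #008000 means cut at S957, F1333. After flipping Y the toolpath is (258.61,85.33) → (252.45,96.00) → (240.13,96.00) → (233.97,85.33) → (240.13,74.66) → (252.45,74.66) → (258.61,85.33), returning to the start.

; LightBurn 1.6.03
; GRBL device profile, absolute coords
G21
G90
G0 X249.39 Y102.69
M4 S957
G1 X259.02 Y93.39 F1333
G1 X191.88 Y177.65
G1 X21.31 Y71.63
G1 X249.48 Y156.16
G1 X154.20 Y145.15
M5
G0 X83.27 Y98.97
M4 S957
G1 X64.55 Y123.08 F1333
G1 X49.26 Y135.29
G1 X37.40 Y135.58
M5
G0 X181.02 Y186.08
M4 S957
G1 X230.17 Y195.46 F1333
G1 X254.28 Y151.61
G1 X220.03 Y115.12
G1 X174.75 Y136.43
G1 X181.02 Y186.08
M5
G0 X258.61 Y85.33
M4 S957
G1 X252.45 Y96.00 F1333
G1 X240.13 Y96.00
G1 X233.97 Y85.33
G1 X240.13 Y74.66
G1 X252.45 Y74.66
G1 X258.61 Y85.33
M5
G0 X0.00 Y0.00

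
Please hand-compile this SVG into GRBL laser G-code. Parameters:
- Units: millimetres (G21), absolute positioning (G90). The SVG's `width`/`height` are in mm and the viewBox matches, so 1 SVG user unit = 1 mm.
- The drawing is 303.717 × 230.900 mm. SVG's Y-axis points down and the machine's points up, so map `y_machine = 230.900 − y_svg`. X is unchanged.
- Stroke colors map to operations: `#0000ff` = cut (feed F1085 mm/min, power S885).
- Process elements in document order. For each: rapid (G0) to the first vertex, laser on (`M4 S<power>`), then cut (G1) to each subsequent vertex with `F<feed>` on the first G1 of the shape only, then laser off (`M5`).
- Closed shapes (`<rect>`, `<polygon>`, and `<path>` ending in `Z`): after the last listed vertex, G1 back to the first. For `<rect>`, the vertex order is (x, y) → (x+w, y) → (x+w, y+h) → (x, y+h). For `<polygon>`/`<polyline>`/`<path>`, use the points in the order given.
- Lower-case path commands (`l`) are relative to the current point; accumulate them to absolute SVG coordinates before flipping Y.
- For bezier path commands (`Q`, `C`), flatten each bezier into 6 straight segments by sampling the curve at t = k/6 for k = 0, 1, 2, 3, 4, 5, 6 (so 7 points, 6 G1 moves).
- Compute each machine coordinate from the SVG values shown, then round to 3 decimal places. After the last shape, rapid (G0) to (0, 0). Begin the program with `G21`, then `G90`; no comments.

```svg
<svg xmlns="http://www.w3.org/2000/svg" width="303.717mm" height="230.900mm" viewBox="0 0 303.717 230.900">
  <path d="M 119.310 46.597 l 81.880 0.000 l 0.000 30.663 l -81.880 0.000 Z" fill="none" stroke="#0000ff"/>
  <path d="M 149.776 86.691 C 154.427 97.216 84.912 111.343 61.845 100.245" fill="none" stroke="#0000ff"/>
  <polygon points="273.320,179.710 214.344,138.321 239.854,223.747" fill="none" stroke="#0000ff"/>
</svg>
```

Since the viewBox matches the mm dimensions, user units are millimetres directly. The only transform is the Y-flip y_m = 230.900 − y_svg.

Shape 1 is a rectangle drawn with `<path>`. Its stroke #0000ff means cut at S885, F1085. After flipping Y the toolpath is (119.310,184.303) → (201.190,184.303) → (201.190,153.640) → (119.310,153.640) → (119.310,184.303), returning to the start.

Shape 2 is a cubic bezier drawn with `<path>`. Its stroke #0000ff means cut at S885, F1085. After flipping Y the toolpath is (149.776,144.209) → (146.479,138.780) → (134.172,133.551) → (116.205,129.323) → (95.927,126.898) → (76.691,127.075) → (61.845,130.655).

Shape 3 is a closed polygon drawn with `<polygon>`. Its stroke #0000ff means cut at S885, F1085. After flipping Y the toolpath is (273.320,51.190) → (214.344,92.579) → (239.854,7.153) → (273.320,51.190), returning to the start.

G21
G90
G0 X119.310 Y184.303
M4 S885
G1 X201.190 Y184.303 F1085
G1 X201.190 Y153.640
G1 X119.310 Y153.640
G1 X119.310 Y184.303
M5
G0 X149.776 Y144.209
M4 S885
G1 X146.479 Y138.780 F1085
G1 X134.172 Y133.551
G1 X116.205 Y129.323
G1 X95.927 Y126.898
G1 X76.691 Y127.075
G1 X61.845 Y130.655
M5
G0 X273.320 Y51.190
M4 S885
G1 X214.344 Y92.579 F1085
G1 X239.854 Y7.153
G1 X273.320 Y51.190
M5
G0 X0.000 Y0.000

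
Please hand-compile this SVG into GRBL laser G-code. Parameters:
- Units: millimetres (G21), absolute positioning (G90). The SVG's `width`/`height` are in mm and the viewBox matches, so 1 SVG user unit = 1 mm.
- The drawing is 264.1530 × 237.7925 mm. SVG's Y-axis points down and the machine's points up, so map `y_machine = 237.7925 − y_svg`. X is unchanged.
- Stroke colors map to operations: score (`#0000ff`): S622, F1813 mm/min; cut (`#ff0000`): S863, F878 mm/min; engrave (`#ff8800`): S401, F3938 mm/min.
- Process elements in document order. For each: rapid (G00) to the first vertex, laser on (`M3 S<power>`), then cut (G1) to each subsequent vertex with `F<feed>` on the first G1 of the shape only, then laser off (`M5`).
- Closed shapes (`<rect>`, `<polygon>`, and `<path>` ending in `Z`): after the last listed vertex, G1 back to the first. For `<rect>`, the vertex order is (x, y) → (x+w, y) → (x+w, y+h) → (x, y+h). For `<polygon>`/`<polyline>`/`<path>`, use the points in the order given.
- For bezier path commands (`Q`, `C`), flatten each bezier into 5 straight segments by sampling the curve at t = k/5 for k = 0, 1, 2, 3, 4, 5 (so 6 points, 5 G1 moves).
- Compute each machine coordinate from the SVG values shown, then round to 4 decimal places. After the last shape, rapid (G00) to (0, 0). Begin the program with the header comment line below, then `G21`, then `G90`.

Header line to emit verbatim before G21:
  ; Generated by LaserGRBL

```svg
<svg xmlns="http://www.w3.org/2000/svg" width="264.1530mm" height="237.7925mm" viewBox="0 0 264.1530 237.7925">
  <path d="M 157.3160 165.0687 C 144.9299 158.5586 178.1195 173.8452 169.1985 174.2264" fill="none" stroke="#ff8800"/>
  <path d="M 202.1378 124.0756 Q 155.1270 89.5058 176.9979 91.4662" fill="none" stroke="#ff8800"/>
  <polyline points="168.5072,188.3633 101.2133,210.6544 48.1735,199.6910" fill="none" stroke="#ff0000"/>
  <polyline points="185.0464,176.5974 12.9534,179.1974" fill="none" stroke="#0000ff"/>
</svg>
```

; Generated by LaserGRBL
G21
G90
G00 X157.3160 Y72.7238
M3 S401
G1 X154.6519 Y74.3079 F3938
G1 X158.7171 Y72.4224
G1 X165.3025 Y68.8292
G1 X170.1993 Y65.2899
G1 X169.1985 Y63.5661
M5
G00 X202.1378 Y113.7169
M3 S401
G1 X186.0887 Y126.0836 F3938
G1 X175.5502 Y135.5279
G1 X170.5223 Y142.0498
G1 X171.0048 Y145.6493
G1 X176.9979 Y146.3263
M5
G00 X168.5072 Y49.4292
M3 S863
G1 X101.2133 Y27.1381 F878
G1 X48.1735 Y38.1015
M5
G00 X185.0464 Y61.1951
M3 S622
G1 X12.9534 Y58.5951 F1813
M5
G00 X0.0000 Y0.0000

1 u = 1 mm; y_m = 237.7925 − y.

[1] `<path>` cubic bezier, #ff8800→engrave S401 F3938: (157.3160,72.7238) → (154.6519,74.3079) → (158.7171,72.4224) → (165.3025,68.8292) → (170.1993,65.2899) → (169.1985,63.5661)

[2] `<path>` quadratic bezier, #ff8800→engrave S401 F3938: (202.1378,113.7169) → (186.0887,126.0836) → (175.5502,135.5279) → (170.5223,142.0498) → (171.0048,145.6493) → (176.9979,146.3263)

[3] `<polyline>` open polyline, #ff0000→cut S863 F878: (168.5072,49.4292) → (101.2133,27.1381) → (48.1735,38.1015)

[4] `<polyline>` line segment, #0000ff→score S622 F1813: (185.0464,61.1951) → (12.9534,58.5951)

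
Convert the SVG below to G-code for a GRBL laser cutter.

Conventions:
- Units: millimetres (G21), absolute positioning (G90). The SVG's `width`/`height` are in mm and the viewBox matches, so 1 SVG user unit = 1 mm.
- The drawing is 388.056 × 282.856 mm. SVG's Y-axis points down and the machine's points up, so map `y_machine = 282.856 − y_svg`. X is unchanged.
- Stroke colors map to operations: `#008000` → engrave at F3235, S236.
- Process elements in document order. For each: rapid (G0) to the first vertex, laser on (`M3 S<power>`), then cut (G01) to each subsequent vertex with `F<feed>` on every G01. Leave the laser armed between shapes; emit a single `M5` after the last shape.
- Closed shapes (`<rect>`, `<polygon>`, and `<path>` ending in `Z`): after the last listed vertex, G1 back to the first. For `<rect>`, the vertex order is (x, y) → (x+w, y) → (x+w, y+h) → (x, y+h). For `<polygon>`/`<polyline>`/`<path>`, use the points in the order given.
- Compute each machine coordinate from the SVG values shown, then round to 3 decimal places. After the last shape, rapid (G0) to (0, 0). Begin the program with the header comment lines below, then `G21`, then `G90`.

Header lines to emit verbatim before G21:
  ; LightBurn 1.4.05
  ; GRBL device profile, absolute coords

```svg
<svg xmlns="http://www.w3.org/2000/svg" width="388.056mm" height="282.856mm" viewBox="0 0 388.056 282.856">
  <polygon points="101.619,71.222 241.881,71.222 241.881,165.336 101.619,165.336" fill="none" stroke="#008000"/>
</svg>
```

; LightBurn 1.4.05
; GRBL device profile, absolute coords
G21
G90
G0 X101.619 Y211.634
M3 S236
G01 X241.881 Y211.634 F3235
G01 X241.881 Y117.520 F3235
G01 X101.619 Y117.520 F3235
G01 X101.619 Y211.634 F3235
M5
G0 X0.000 Y0.000

Since the viewBox matches the mm dimensions, user units are millimetres directly. The only transform is the Y-flip y_m = 282.856 − y_svg.

Shape 1 is a rectangle drawn with `<polygon>`. Its stroke #008000 means engrave at S236, F3235. After flipping Y the toolpath is (101.619,211.634) → (241.881,211.634) → (241.881,117.520) → (101.619,117.520) → (101.619,211.634), returning to the start.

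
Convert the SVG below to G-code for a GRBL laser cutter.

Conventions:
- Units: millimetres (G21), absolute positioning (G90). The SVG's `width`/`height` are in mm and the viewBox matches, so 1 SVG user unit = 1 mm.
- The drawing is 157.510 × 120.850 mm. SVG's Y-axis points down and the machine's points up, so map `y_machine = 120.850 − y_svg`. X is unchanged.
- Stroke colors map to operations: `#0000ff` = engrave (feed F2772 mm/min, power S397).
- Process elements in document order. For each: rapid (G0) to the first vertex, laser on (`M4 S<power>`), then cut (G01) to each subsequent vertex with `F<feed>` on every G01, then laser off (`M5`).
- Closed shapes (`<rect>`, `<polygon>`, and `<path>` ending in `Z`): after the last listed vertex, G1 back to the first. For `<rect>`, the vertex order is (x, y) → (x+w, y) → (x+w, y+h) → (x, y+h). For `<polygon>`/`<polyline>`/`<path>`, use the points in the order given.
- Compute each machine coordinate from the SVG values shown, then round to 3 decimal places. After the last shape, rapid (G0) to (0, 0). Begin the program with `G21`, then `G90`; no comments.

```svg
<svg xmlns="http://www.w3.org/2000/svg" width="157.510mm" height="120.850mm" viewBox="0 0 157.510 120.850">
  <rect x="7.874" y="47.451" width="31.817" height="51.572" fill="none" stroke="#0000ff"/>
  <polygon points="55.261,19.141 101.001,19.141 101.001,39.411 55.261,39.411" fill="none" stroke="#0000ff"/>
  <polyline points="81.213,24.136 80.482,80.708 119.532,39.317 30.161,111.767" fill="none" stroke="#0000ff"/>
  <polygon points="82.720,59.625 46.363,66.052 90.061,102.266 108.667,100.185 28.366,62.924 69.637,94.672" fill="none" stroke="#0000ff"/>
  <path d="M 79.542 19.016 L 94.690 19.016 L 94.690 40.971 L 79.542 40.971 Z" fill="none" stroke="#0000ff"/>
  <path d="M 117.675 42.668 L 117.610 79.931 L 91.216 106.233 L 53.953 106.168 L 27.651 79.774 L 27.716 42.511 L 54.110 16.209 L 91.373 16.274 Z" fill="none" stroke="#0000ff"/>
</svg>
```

G21
G90
G0 X7.874 Y73.399
M4 S397
G01 X39.691 Y73.399 F2772
G01 X39.691 Y21.827 F2772
G01 X7.874 Y21.827 F2772
G01 X7.874 Y73.399 F2772
M5
G0 X55.261 Y101.709
M4 S397
G01 X101.001 Y101.709 F2772
G01 X101.001 Y81.439 F2772
G01 X55.261 Y81.439 F2772
G01 X55.261 Y101.709 F2772
M5
G0 X81.213 Y96.714
M4 S397
G01 X80.482 Y40.142 F2772
G01 X119.532 Y81.533 F2772
G01 X30.161 Y9.083 F2772
M5
G0 X82.720 Y61.225
M4 S397
G01 X46.363 Y54.798 F2772
G01 X90.061 Y18.584 F2772
G01 X108.667 Y20.665 F2772
G01 X28.366 Y57.926 F2772
G01 X69.637 Y26.178 F2772
G01 X82.720 Y61.225 F2772
M5
G0 X79.542 Y101.834
M4 S397
G01 X94.690 Y101.834 F2772
G01 X94.690 Y79.879 F2772
G01 X79.542 Y79.879 F2772
G01 X79.542 Y101.834 F2772
M5
G0 X117.675 Y78.182
M4 S397
G01 X117.610 Y40.919 F2772
G01 X91.216 Y14.617 F2772
G01 X53.953 Y14.682 F2772
G01 X27.651 Y41.076 F2772
G01 X27.716 Y78.339 F2772
G01 X54.110 Y104.641 F2772
G01 X91.373 Y104.576 F2772
G01 X117.675 Y78.182 F2772
M5
G0 X0.000 Y0.000

Since the viewBox matches the mm dimensions, user units are millimetres directly. The only transform is the Y-flip y_m = 120.850 − y_svg.

Shape 1 is a rectangle drawn with `<rect>`. Its stroke #0000ff means engrave at S397, F2772. After flipping Y the toolpath is (7.874,73.399) → (39.691,73.399) → (39.691,21.827) → (7.874,21.827) → (7.874,73.399), returning to the start.

Shape 2 is a rectangle drawn with `<polygon>`. Its stroke #0000ff means engrave at S397, F2772. After flipping Y the toolpath is (55.261,101.709) → (101.001,101.709) → (101.001,81.439) → (55.261,81.439) → (55.261,101.709), returning to the start.

Shape 3 is a open polyline drawn with `<polyline>`. Its stroke #0000ff means engrave at S397, F2772. After flipping Y the toolpath is (81.213,96.714) → (80.482,40.142) → (119.532,81.533) → (30.161,9.083).

Shape 4 is a closed polygon drawn with `<polygon>`. Its stroke #0000ff means engrave at S397, F2772. After flipping Y the toolpath is (82.720,61.225) → (46.363,54.798) → (90.061,18.584) → (108.667,20.665) → (28.366,57.926) → (69.637,26.178) → (82.720,61.225), returning to the start.

Shape 5 is a rectangle drawn with `<path>`. Its stroke #0000ff means engrave at S397, F2772. After flipping Y the toolpath is (79.542,101.834) → (94.690,101.834) → (94.690,79.879) → (79.542,79.879) → (79.542,101.834), returning to the start.

Shape 6 is a regular polygon drawn with `<path>`. Its stroke #0000ff means engrave at S397, F2772. After flipping Y the toolpath is (117.675,78.182) → (117.610,40.919) → (91.216,14.617) → (53.953,14.682) → (27.651,41.076) → (27.716,78.339) → (54.110,104.641) → (91.373,104.576) → (117.675,78.182), returning to the start.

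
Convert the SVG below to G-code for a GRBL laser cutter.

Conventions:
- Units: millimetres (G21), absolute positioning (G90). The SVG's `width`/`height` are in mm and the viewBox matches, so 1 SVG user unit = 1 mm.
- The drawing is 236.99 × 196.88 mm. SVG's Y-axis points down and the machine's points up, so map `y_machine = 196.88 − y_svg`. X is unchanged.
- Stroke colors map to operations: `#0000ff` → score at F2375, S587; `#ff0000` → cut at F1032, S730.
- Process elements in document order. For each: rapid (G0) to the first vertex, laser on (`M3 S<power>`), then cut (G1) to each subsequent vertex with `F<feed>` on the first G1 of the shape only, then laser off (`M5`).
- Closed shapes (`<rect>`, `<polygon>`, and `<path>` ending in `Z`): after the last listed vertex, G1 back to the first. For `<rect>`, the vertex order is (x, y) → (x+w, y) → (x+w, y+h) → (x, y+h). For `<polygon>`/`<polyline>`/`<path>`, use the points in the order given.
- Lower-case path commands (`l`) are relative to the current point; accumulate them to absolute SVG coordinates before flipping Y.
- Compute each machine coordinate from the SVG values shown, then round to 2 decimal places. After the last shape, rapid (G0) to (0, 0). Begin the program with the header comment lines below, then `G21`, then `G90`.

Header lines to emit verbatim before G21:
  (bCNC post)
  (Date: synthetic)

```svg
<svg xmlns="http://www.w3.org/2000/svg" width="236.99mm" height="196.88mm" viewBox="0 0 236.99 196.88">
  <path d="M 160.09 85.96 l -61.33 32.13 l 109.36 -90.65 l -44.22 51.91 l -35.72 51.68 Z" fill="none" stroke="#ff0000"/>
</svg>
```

viewBox `0 0 236.99 196.88` with mm width/height → 1 unit = 1 mm. Flip: y_m = 196.88 − y_svg.

**Shape 1** — `<path>` closed polygon, stroke `#ff0000` → cut (S730, F1032). Machine vertices: (160.09,110.92) → (98.76,78.79) → (208.12,169.44) → (163.90,117.53) → (128.18,65.85) → (160.09,110.92). Closed: final G1 returns to the first vertex.

(bCNC post)
(Date: synthetic)
G21
G90
G0 X160.09 Y110.92
M3 S730
G1 X98.76 Y78.79 F1032
G1 X208.12 Y169.44
G1 X163.90 Y117.53
G1 X128.18 Y65.85
G1 X160.09 Y110.92
M5
G0 X0.00 Y0.00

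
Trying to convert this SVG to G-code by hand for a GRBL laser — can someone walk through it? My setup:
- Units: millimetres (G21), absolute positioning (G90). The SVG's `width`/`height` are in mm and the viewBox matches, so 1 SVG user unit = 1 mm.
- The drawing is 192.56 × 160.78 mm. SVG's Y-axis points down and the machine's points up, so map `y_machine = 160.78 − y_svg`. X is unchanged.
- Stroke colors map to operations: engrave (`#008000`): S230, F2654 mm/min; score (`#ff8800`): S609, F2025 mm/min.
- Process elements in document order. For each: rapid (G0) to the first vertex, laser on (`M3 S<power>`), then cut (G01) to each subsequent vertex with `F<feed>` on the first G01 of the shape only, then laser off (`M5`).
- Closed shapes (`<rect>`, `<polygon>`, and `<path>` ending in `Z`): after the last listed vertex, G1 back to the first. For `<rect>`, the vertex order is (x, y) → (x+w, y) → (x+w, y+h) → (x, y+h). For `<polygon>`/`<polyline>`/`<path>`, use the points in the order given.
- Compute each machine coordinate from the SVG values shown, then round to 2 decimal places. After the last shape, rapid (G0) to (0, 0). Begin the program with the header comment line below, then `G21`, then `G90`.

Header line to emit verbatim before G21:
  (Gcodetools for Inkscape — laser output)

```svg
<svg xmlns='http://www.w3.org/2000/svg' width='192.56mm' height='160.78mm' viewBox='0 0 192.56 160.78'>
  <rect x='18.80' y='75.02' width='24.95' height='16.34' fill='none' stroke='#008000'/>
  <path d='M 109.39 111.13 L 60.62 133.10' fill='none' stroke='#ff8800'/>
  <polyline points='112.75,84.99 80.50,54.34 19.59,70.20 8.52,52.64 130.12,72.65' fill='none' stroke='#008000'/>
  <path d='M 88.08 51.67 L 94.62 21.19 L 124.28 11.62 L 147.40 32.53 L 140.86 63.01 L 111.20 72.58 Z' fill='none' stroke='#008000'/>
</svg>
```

(Gcodetools for Inkscape — laser output)
G21
G90
G0 X18.80 Y85.76
M3 S230
G01 X43.75 Y85.76 F2654
G01 X43.75 Y69.42
G01 X18.80 Y69.42
G01 X18.80 Y85.76
M5
G0 X109.39 Y49.65
M3 S609
G01 X60.62 Y27.68 F2025
M5
G0 X112.75 Y75.79
M3 S230
G01 X80.50 Y106.44 F2654
G01 X19.59 Y90.58
G01 X8.52 Y108.14
G01 X130.12 Y88.13
M5
G0 X88.08 Y109.11
M3 S230
G01 X94.62 Y139.59 F2654
G01 X124.28 Y149.16
G01 X147.40 Y128.25
G01 X140.86 Y97.77
G01 X111.20 Y88.20
G01 X88.08 Y109.11
M5
G0 X0.00 Y0.00

Since the viewBox matches the mm dimensions, user units are millimetres directly. The only transform is the Y-flip y_m = 160.78 − y_svg.

Shape 1 is a rectangle drawn with `<rect>`. Its stroke #008000 means engrave at S230, F2654. After flipping Y the toolpath is (18.80,85.76) → (43.75,85.76) → (43.75,69.42) → (18.80,69.42) → (18.80,85.76), returning to the start.

Shape 2 is a line segment drawn with `<path>`. Its stroke #ff8800 means score at S609, F2025. After flipping Y the toolpath is (109.39,49.65) → (60.62,27.68).

Shape 3 is a open polyline drawn with `<polyline>`. Its stroke #008000 means engrave at S230, F2654. After flipping Y the toolpath is (112.75,75.79) → (80.50,106.44) → (19.59,90.58) → (8.52,108.14) → (130.12,88.13).

Shape 4 is a regular polygon drawn with `<path>`. Its stroke #008000 means engrave at S230, F2654. After flipping Y the toolpath is (88.08,109.11) → (94.62,139.59) → (124.28,149.16) → (147.40,128.25) → (140.86,97.77) → (111.20,88.20) → (88.08,109.11), returning to the start.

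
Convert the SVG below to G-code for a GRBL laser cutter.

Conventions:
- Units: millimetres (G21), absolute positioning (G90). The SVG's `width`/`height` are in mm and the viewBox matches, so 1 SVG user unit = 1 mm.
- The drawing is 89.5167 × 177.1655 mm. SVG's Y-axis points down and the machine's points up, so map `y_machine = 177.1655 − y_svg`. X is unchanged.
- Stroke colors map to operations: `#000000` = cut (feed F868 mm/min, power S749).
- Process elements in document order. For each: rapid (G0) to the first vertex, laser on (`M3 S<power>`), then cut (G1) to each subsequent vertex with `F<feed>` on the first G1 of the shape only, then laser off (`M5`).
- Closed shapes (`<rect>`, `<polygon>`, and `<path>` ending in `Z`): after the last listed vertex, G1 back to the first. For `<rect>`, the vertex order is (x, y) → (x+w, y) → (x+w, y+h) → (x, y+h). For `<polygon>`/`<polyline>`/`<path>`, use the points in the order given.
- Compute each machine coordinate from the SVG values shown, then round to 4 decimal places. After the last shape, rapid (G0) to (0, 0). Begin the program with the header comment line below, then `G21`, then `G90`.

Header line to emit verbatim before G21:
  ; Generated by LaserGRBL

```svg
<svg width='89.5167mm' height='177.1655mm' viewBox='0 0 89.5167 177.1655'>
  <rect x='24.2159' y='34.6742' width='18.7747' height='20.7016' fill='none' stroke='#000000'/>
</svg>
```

; Generated by LaserGRBL
G21
G90
G0 X24.2159 Y142.4913
M3 S749
G1 X42.9906 Y142.4913 F868
G1 X42.9906 Y121.7897
G1 X24.2159 Y121.7897
G1 X24.2159 Y142.4913
M5
G0 X0.0000 Y0.0000

Since the viewBox matches the mm dimensions, user units are millimetres directly. The only transform is the Y-flip y_m = 177.1655 − y_svg.

Shape 1 is a rectangle drawn with `<rect>`. Its stroke #000000 means cut at S749, F868. After flipping Y the toolpath is (24.2159,142.4913) → (42.9906,142.4913) → (42.9906,121.7897) → (24.2159,121.7897) → (24.2159,142.4913), returning to the start.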